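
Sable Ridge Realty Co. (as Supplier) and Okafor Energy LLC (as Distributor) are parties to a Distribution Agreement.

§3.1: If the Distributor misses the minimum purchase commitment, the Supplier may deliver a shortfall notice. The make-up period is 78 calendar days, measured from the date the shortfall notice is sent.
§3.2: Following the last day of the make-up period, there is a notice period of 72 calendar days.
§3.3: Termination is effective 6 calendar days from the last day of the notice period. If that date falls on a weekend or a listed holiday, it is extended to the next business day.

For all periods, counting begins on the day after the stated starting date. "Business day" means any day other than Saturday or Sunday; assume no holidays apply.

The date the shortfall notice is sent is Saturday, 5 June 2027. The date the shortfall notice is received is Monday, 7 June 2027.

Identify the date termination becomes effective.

The last day of the make-up period: 78 calendar days after 5 June 2027 is 22 August 2027.
The last day of the notice period: 72 calendar days after 22 August 2027 is 2 November 2027.
Adding 6 calendar days to 2 November 2027 gives 8 November 2027, which is the date termination becomes effective. 8 November 2027 is a Monday, so no roll-forward applies.

8 November 2027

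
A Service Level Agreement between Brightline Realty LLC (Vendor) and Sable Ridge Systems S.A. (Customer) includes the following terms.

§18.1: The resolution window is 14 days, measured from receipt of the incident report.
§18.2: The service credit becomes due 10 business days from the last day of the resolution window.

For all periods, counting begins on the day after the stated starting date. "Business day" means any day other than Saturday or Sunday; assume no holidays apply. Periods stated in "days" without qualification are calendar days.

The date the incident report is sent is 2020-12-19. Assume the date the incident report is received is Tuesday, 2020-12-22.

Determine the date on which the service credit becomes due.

2021-01-19

The last day of the resolution window: 2020-12-22 + 14 days = 2021-01-05.
From Tuesday, 2021-01-05, 10 business days (Jan 6, Jan 7, Jan 8, Jan 11, Jan 12, Jan 13, Jan 14, Jan 15, Jan 18, Jan 19, skipping weekends) brings us to Tuesday, 2021-01-19, which is the date on which the service credit becomes due.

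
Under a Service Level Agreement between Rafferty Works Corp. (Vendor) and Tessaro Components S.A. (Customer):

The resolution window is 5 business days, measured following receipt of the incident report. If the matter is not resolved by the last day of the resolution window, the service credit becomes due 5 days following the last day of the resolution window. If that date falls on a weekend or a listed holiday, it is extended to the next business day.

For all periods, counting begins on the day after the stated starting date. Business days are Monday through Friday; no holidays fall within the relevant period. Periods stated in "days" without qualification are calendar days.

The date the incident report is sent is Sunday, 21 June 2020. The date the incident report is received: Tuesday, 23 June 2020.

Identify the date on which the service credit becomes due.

6 July 2020

The last day of the resolution window: 5 business days after Tuesday, 23 June 2020, skipping weekends — Jun 24, Jun 25, Jun 26, Jun 29, Jun 30 — lands on Tuesday, 30 June 2020.
Adding 5 calendar days to 30 June 2020 gives 5 July 2020, which is the date on which the service credit becomes due. That falls on a Sunday, so it rolls to the next business day, Monday, 6 July 2020.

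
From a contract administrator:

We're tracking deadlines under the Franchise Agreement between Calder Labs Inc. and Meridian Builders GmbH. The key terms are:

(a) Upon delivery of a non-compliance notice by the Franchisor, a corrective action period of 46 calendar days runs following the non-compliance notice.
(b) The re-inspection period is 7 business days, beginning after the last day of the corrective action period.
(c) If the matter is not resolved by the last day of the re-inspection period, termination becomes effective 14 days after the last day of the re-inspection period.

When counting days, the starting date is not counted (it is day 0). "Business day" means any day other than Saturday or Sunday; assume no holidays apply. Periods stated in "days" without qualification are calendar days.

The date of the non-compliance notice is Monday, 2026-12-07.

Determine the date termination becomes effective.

The last day of the corrective action period: 46 calendar days after 2026-12-07 is 2027-01-22.
From Friday, 2027-01-22, 7 business days (Jan 25, Jan 26, Jan 27, Jan 28, Jan 29, Feb 1, Feb 2, skipping weekends) brings us to Tuesday, 2027-02-02, which is the last day of the re-inspection period.
The date termination becomes effective: 2027-02-02 + 14 days = 2027-02-16.

2027-02-16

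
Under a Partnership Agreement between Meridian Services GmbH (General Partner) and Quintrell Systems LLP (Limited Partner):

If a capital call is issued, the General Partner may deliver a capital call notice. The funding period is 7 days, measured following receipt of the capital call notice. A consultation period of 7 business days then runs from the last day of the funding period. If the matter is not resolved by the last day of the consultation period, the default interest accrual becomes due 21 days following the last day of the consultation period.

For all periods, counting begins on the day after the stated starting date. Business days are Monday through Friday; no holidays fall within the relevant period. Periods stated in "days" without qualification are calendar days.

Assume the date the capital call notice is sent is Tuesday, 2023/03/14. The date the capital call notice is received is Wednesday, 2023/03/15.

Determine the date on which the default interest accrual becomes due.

2023/04/21

The last day of the funding period: 7 calendar days after 2023/03/15 is 2023/03/22.
The last day of the consultation period: counting 7 business days from Wednesday, 2023/03/22 (Mar 23, Mar 24, Mar 27, Mar 28, Mar 29, Mar 30, Mar 31, skipping weekends) reaches Friday, 2023/03/31.
Adding 21 calendar days to 2023/03/31 gives 2023/04/21, which is the date on which the default interest accrual becomes due.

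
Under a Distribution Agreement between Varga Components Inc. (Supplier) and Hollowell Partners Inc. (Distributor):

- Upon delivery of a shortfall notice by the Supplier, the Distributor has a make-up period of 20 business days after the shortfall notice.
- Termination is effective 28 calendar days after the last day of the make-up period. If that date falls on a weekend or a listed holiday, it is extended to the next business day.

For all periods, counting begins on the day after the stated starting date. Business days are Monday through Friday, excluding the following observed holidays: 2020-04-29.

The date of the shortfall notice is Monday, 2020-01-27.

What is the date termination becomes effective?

From Monday, 2020-01-27, 20 business days (Jan 28, Jan 29, Jan 30, Jan 31, …, Feb 20, Feb 21, Feb 24, skipping weekends) brings us to Monday, 2020-02-24, which is the last day of the make-up period.
The date termination becomes effective: 28 calendar days after 2020-02-24 is 2020-03-23. 2020-03-23 is a Monday and is not a listed holiday, so no roll-forward applies.

2020-03-23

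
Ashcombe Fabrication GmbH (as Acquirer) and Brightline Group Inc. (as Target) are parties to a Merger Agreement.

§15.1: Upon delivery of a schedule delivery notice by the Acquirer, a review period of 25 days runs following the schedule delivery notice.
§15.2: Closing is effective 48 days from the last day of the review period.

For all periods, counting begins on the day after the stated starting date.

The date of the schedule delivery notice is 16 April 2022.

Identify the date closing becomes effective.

28 June 2022

Adding 25 calendar days to 16 April 2022 gives 11 May 2022, which is the last day of the review period.
The date closing becomes effective: 48 calendar days after 11 May 2022 is 28 June 2022.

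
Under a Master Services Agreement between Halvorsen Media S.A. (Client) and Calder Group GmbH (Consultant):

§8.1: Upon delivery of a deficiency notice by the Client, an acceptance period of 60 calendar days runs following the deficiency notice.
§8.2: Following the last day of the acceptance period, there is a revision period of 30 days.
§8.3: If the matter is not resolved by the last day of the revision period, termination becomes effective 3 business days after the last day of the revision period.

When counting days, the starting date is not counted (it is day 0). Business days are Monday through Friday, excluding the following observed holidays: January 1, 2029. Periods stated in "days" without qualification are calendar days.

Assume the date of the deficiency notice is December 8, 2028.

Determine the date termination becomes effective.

March 13, 2029

The last day of the acceptance period: 60 calendar days after December 8, 2028 is February 6, 2029.
The last day of the revision period: February 6, 2029 + 30 days = March 8, 2029.
The date termination becomes effective: counting 3 business days from Thursday, March 8, 2029 (Mar 9, Mar 12, Mar 13, skipping weekends) reaches Tuesday, March 13, 2029.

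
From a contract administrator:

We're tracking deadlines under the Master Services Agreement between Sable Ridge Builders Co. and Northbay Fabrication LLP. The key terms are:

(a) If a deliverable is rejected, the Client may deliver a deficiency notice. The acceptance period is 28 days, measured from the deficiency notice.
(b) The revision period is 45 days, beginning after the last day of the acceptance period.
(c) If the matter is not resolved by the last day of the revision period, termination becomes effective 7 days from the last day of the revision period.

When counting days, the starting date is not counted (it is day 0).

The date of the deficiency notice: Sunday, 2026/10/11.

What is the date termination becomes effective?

2026/12/30

The last day of the acceptance period: 28 calendar days after 2026/10/11 is 2026/11/08.
Adding 45 calendar days to 2026/11/08 gives 2026/12/23, which is the last day of the revision period.
The date termination becomes effective: 7 calendar days after 2026/12/23 is 2026/12/30.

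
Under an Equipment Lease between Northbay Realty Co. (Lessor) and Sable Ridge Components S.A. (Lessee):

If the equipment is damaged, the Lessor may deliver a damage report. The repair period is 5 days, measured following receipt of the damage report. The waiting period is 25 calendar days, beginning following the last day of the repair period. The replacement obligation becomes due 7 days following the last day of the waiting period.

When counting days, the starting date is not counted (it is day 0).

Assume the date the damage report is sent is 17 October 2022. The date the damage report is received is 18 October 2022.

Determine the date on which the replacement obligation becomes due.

24 November 2022

The last day of the repair period: 18 October 2022 + 5 days = 23 October 2022.
Adding 25 calendar days to 23 October 2022 gives 17 November 2022, which is the last day of the waiting period.
Adding 7 calendar days to 17 November 2022 gives 24 November 2022, which is the date on which the replacement obligation becomes due.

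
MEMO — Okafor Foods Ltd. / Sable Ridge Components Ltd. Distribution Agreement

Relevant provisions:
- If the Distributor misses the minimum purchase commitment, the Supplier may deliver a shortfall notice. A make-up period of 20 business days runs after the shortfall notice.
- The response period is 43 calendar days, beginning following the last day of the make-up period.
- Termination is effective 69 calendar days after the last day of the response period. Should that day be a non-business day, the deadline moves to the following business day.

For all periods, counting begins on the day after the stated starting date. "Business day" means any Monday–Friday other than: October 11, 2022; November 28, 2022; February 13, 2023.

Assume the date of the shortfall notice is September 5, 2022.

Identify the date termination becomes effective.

The last day of the make-up period: counting 20 business days from Monday, September 5, 2022 (Sep 6, Sep 7, Sep 8, Sep 9, …, Sep 29, Sep 30, Oct 3, skipping weekends) reaches Monday, October 3, 2022.
Adding 43 calendar days to October 3, 2022 gives November 15, 2022, which is the last day of the response period.
The date termination becomes effective: 69 calendar days after November 15, 2022 is January 23, 2023. January 23, 2023 is a Monday and is not a listed holiday, so no roll-forward applies.

January 23, 2023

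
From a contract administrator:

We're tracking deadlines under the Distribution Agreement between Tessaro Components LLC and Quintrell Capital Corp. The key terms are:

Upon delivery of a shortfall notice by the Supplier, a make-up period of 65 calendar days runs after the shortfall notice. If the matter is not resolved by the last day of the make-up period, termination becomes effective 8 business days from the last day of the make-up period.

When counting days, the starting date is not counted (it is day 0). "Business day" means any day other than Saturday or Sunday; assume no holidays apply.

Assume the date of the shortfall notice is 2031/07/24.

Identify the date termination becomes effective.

2031/10/08

Adding 65 calendar days to 2031/07/24 gives 2031/09/27, which is the last day of the make-up period.
The date termination becomes effective: 8 business days after Saturday, 2031/09/27, skipping weekends — Sep 29, Sep 30, Oct 1, Oct 2, Oct 3, Oct 6, Oct 7, Oct 8 — lands on Wednesday, 2031/10/08.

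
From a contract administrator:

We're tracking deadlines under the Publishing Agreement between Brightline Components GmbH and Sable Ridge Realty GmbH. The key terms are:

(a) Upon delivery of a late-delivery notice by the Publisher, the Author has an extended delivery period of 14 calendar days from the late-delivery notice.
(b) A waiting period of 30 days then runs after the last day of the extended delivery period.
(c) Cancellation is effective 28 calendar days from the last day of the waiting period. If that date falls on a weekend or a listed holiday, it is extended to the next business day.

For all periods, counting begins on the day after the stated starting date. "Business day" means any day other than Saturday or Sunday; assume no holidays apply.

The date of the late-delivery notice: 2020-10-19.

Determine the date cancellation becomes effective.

The last day of the extended delivery period: 14 calendar days after 2020-10-19 is 2020-11-02.
Adding 30 calendar days to 2020-11-02 gives 2020-12-02, which is the last day of the waiting period.
Adding 28 calendar days to 2020-12-02 gives 2020-12-30, which is the date cancellation becomes effective. 2020-12-30 is a Wednesday, so no roll-forward applies.

2020-12-30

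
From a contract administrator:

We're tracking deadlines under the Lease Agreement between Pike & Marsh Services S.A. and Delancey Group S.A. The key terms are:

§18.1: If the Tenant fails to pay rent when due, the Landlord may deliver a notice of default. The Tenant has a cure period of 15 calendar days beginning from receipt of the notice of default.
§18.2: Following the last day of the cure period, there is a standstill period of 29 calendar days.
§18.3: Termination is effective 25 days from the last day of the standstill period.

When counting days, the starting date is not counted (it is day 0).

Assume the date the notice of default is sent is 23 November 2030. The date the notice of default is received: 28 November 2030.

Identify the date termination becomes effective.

The last day of the cure period: 28 November 2030 + 15 days = 13 December 2030.
Adding 29 calendar days to 13 December 2030 gives 11 January 2031, which is the last day of the standstill period.
The date termination becomes effective: 11 January 2031 + 25 days = 5 February 2031.

5 February 2031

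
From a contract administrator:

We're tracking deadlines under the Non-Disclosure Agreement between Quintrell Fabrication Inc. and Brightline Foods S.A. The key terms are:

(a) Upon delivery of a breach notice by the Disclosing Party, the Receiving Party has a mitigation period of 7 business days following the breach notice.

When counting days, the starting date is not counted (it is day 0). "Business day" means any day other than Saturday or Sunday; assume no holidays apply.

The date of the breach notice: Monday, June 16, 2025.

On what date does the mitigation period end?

The last day of the mitigation period: counting 7 business days from Monday, June 16, 2025 (Jun 17, Jun 18, Jun 19, Jun 20, Jun 23, Jun 24, Jun 25, skipping weekends) reaches Wednesday, June 25, 2025.

June 25, 2025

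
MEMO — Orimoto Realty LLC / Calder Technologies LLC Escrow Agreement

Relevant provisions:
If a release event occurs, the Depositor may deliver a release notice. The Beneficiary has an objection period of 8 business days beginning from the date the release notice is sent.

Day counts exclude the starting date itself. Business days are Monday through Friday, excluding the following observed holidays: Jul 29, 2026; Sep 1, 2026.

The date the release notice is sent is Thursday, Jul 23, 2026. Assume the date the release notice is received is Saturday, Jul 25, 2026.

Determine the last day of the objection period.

From Thursday, Jul 23, 2026, 8 business days (Jul 24, Jul 27, Jul 28, Jul 30, Jul 31, Aug 3, Aug 4, Aug 5, skipping weekends and the listed holiday on Jul 29) brings us to Wednesday, Aug 5, 2026, which is the last day of the objection period.

Aug 5, 2026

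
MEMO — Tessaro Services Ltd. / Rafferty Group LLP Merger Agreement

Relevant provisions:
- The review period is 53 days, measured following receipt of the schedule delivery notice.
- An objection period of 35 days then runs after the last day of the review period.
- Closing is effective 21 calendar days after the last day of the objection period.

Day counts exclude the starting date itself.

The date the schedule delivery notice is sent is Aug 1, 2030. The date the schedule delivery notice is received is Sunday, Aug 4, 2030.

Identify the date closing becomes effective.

Nov 21, 2030

The last day of the review period: Aug 4, 2030 + 53 days = Sep 26, 2030.
The last day of the objection period: 35 calendar days after Sep 26, 2030 is Oct 31, 2030.
The date closing becomes effective: 21 calendar days after Oct 31, 2030 is Nov 21, 2030.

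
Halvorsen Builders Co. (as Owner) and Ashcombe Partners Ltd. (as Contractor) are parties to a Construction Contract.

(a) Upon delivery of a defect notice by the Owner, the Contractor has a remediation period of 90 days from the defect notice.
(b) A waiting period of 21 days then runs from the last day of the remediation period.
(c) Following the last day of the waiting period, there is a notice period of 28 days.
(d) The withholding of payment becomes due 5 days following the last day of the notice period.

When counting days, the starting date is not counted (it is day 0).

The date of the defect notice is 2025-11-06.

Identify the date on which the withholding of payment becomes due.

2026-03-30

The last day of the remediation period: 90 calendar days after 2025-11-06 is 2026-02-04.
Adding 21 calendar days to 2026-02-04 gives 2026-02-25, which is the last day of the waiting period.
The last day of the notice period: 2026-02-25 + 28 days = 2026-03-25.
The date on which the withholding of payment becomes due: 5 calendar days after 2026-03-25 is 2026-03-30.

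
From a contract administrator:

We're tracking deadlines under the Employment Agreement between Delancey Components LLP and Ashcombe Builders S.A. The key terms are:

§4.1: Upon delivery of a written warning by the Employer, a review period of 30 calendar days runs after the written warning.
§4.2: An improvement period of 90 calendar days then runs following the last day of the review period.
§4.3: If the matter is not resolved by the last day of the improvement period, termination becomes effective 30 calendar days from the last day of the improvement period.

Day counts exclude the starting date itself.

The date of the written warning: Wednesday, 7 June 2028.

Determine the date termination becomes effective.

The last day of the review period: 7 June 2028 + 30 days = 7 July 2028.
The last day of the improvement period: 7 July 2028 + 90 days = 5 October 2028.
Adding 30 calendar days to 5 October 2028 gives 4 November 2028, which is the date termination becomes effective.

4 November 2028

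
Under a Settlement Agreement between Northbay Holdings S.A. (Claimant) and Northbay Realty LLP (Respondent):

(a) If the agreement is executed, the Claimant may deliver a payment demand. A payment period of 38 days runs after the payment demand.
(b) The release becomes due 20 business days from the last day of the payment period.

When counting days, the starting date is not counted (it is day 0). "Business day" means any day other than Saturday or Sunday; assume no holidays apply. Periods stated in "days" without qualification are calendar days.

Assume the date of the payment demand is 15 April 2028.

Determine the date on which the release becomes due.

The last day of the payment period: 15 April 2028 + 38 days = 23 May 2028.
The date on which the release becomes due: 20 business days after Tuesday, 23 May 2028, skipping weekends — May 24, May 25, May 26, May 29, …, Jun 16, Jun 19, Jun 20 — lands on Tuesday, 20 June 2028.

20 June 2028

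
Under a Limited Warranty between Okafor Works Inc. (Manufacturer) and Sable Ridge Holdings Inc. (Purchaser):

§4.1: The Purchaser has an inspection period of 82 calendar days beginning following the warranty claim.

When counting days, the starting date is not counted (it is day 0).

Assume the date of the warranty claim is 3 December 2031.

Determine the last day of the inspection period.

The last day of the inspection period: 82 calendar days after 3 December 2031 is 23 February 2032.

23 February 2032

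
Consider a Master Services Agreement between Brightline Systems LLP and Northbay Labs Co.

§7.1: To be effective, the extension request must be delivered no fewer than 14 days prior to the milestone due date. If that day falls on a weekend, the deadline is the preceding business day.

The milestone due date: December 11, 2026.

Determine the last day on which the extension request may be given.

Counting back 14 calendar days from December 11, 2026 gives November 27, 2026. That is a Friday, so no adjustment is needed.

November 27, 2026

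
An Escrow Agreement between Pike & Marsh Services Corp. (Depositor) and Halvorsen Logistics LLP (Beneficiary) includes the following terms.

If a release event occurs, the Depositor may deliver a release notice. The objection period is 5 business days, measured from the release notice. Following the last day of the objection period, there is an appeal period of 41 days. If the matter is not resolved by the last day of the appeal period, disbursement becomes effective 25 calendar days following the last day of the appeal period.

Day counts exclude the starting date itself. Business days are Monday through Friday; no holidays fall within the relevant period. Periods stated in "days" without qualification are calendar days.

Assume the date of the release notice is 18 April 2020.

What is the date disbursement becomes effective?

29 June 2020

The last day of the objection period: 5 business days after Saturday, 18 April 2020, skipping weekends — Apr 20, Apr 21, Apr 22, Apr 23, Apr 24 — lands on Friday, 24 April 2020.
The last day of the appeal period: 41 calendar days after 24 April 2020 is 4 June 2020.
The date disbursement becomes effective: 4 June 2020 + 25 days = 29 June 2020.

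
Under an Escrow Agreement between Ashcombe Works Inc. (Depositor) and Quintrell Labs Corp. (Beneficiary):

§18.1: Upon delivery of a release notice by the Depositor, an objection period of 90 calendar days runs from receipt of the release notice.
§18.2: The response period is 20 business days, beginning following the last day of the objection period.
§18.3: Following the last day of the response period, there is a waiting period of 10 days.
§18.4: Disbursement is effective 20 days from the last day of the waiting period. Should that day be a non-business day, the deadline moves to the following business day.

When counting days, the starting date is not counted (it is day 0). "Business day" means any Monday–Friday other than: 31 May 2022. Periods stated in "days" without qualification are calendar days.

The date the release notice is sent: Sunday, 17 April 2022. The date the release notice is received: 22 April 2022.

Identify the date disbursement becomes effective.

Adding 90 calendar days to 22 April 2022 gives 21 July 2022, which is the last day of the objection period.
The last day of the response period: 20 business days after Thursday, 21 July 2022, skipping weekends — Jul 22, Jul 25, Jul 26, Jul 27, …, Aug 16, Aug 17, Aug 18 — lands on Thursday, 18 August 2022.
The last day of the waiting period: 18 August 2022 + 10 days = 28 August 2022.
The date disbursement becomes effective: 20 calendar days after 28 August 2022 is 17 September 2022. That falls on a Saturday, so it rolls to the next business day, Monday, 19 September 2022.

19 September 2022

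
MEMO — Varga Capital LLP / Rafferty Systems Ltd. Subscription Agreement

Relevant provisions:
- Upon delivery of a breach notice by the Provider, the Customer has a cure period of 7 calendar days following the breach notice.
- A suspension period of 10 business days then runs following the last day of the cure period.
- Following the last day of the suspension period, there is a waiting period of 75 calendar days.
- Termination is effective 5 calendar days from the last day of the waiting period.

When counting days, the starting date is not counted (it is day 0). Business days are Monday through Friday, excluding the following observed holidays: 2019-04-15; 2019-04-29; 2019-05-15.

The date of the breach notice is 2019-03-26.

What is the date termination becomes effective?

2019-07-06

The last day of the cure period: 7 calendar days after 2019-03-26 is 2019-04-02.
The last day of the suspension period: counting 10 business days from Tuesday, 2019-04-02 (Apr 3, Apr 4, Apr 5, Apr 8, Apr 9, Apr 10, Apr 11, Apr 12, Apr 16, Apr 17, skipping weekends and the listed holiday on Apr 15) reaches Wednesday, 2019-04-17.
The last day of the waiting period: 75 calendar days after 2019-04-17 is 2019-07-01.
The date termination becomes effective: 5 calendar days after 2019-07-01 is 2019-07-06.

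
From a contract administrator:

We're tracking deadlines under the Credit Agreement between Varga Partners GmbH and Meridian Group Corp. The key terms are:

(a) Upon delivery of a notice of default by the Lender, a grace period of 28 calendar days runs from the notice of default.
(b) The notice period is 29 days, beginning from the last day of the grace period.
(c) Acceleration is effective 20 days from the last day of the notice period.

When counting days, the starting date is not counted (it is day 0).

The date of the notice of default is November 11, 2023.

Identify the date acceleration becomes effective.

January 27, 2024

The last day of the grace period: 28 calendar days after November 11, 2023 is December 9, 2023.
The last day of the notice period: 29 calendar days after December 9, 2023 is January 7, 2024.
The date acceleration becomes effective: January 7, 2024 + 20 days = January 27, 2024.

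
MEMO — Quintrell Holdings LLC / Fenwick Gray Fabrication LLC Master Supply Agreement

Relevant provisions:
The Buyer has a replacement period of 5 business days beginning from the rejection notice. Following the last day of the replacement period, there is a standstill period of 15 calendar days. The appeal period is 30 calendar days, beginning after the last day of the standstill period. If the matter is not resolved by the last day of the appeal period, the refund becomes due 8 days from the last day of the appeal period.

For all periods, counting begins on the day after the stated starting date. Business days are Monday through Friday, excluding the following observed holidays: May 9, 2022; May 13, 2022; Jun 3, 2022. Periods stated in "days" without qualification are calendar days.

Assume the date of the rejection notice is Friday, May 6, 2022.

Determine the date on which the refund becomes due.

Jul 9, 2022

From Friday, May 6, 2022, 5 business days (May 10, May 11, May 12, May 16, May 17, skipping weekends and the listed holidays on May 9, May 13) brings us to Tuesday, May 17, 2022, which is the last day of the replacement period.
The last day of the standstill period: May 17, 2022 + 15 days = Jun 1, 2022.
The last day of the appeal period: 30 calendar days after Jun 1, 2022 is Jul 1, 2022.
The date on which the refund becomes due: Jul 1, 2022 + 8 days = Jul 9, 2022.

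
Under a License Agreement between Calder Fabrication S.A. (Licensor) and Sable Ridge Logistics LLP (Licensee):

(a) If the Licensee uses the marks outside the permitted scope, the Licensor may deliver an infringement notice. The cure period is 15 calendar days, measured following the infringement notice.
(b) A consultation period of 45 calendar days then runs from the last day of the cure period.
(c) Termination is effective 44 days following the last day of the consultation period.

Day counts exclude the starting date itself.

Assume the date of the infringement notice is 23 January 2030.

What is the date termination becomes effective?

The last day of the cure period: 15 calendar days after 23 January 2030 is 7 February 2030.
The last day of the consultation period: 7 February 2030 + 45 days = 24 March 2030.
The date termination becomes effective: 24 March 2030 + 44 days = 7 May 2030.

7 May 2030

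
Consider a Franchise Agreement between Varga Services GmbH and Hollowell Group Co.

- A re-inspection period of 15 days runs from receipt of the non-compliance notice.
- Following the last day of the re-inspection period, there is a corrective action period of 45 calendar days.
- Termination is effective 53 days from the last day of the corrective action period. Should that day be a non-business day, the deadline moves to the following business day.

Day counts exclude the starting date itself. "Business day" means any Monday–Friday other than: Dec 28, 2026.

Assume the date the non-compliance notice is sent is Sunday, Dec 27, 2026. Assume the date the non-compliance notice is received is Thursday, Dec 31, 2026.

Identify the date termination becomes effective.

Apr 23, 2027

Adding 15 calendar days to Dec 31, 2026 gives Jan 15, 2027, which is the last day of the re-inspection period.
The last day of the corrective action period: 45 calendar days after Jan 15, 2027 is Mar 1, 2027.
The date termination becomes effective: Mar 1, 2027 + 53 days = Apr 23, 2027. Apr 23, 2027 is a Friday and is not a listed holiday, so no roll-forward applies.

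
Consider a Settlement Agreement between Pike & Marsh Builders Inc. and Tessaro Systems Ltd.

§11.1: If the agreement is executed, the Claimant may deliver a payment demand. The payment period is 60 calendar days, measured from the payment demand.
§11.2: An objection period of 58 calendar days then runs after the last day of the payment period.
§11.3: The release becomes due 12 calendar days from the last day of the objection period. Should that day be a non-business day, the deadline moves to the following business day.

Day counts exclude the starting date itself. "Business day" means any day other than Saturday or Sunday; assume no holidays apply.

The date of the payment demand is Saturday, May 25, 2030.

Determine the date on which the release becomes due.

October 2, 2030

The last day of the payment period: May 25, 2030 + 60 days = July 24, 2030.
The last day of the objection period: 58 calendar days after July 24, 2030 is September 20, 2030.
The date on which the release becomes due: September 20, 2030 + 12 days = October 2, 2030. October 2, 2030 is a Wednesday, so no roll-forward applies.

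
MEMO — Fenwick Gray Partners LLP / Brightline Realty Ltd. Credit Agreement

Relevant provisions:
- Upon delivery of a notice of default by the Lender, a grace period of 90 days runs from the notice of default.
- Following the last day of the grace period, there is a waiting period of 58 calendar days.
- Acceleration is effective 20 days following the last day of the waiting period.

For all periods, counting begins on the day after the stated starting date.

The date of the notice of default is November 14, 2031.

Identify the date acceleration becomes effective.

Adding 90 calendar days to November 14, 2031 gives February 12, 2032, which is the last day of the grace period.
Adding 58 calendar days to February 12, 2032 gives April 10, 2032, which is the last day of the waiting period.
The date acceleration becomes effective: 20 calendar days after April 10, 2032 is April 30, 2032.

April 30, 2032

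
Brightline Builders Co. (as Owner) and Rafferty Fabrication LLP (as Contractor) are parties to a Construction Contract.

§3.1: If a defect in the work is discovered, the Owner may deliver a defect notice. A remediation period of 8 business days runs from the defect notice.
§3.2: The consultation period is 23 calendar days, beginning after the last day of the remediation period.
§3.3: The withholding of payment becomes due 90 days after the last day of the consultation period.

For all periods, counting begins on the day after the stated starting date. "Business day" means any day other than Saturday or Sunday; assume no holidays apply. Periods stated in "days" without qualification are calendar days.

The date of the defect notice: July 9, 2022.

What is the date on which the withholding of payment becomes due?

The last day of the remediation period: counting 8 business days from Saturday, July 9, 2022 (Jul 11, Jul 12, Jul 13, Jul 14, Jul 15, Jul 18, Jul 19, Jul 20, skipping weekends) reaches Wednesday, July 20, 2022.
The last day of the consultation period: July 20, 2022 + 23 days = August 12, 2022.
Adding 90 calendar days to August 12, 2022 gives November 10, 2022, which is the date on which the withholding of payment becomes due.

November 10, 2022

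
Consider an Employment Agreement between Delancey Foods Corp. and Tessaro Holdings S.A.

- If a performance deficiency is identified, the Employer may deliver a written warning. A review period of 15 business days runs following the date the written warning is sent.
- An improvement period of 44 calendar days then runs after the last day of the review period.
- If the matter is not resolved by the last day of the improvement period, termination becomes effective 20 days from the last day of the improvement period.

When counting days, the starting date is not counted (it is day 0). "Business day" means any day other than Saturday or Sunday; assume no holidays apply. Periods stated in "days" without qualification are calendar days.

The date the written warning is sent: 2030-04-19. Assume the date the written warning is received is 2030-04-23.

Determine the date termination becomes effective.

2030-07-13

The last day of the review period: counting 15 business days from Friday, 2030-04-19 (Apr 22, Apr 23, Apr 24, Apr 25, …, May 8, May 9, May 10, skipping weekends) reaches Friday, 2030-05-10.
The last day of the improvement period: 44 calendar days after 2030-05-10 is 2030-06-23.
Adding 20 calendar days to 2030-06-23 gives 2030-07-13, which is the date termination becomes effective.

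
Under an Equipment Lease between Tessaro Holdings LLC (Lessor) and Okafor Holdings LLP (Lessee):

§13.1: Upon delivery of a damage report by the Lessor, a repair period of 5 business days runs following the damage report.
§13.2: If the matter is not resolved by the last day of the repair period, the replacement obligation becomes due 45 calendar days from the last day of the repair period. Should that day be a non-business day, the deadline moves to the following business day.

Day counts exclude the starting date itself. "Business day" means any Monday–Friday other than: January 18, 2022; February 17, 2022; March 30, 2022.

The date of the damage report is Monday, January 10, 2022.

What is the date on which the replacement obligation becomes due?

March 3, 2022

The last day of the repair period: counting 5 business days from Monday, January 10, 2022 (Jan 11, Jan 12, Jan 13, Jan 14, Jan 17, skipping weekends) reaches Monday, January 17, 2022.
Adding 45 calendar days to January 17, 2022 gives March 3, 2022, which is the date on which the replacement obligation becomes due. March 3, 2022 is a Thursday and is not a listed holiday, so no roll-forward applies.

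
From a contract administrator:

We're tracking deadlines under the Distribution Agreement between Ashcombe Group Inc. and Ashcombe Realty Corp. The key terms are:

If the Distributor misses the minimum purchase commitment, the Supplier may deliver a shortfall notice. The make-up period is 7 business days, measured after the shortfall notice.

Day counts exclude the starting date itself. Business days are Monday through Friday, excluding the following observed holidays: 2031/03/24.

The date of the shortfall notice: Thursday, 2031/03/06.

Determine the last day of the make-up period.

The last day of the make-up period: counting 7 business days from Thursday, 2031/03/06 (Mar 7, Mar 10, Mar 11, Mar 12, Mar 13, Mar 14, Mar 17, skipping weekends) reaches Monday, 2031/03/17.

2031/03/17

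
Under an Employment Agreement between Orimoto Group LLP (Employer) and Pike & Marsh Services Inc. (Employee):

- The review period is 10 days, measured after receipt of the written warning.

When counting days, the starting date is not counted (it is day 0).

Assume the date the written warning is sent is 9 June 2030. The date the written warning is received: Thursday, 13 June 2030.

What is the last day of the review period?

23 June 2030

The last day of the review period: 10 calendar days after 13 June 2030 is 23 June 2030.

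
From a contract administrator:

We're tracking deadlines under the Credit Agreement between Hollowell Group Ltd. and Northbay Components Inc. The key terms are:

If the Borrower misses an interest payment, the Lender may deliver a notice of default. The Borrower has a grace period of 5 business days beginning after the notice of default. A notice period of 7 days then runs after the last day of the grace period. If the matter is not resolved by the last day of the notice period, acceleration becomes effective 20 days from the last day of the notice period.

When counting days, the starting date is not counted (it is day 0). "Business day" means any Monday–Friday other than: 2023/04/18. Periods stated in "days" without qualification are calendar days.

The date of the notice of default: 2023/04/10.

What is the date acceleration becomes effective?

2023/05/14

The last day of the grace period: counting 5 business days from Monday, 2023/04/10 (Apr 11, Apr 12, Apr 13, Apr 14, Apr 17, skipping weekends) reaches Monday, 2023/04/17.
Adding 7 calendar days to 2023/04/17 gives 2023/04/24, which is the last day of the notice period.
The date acceleration becomes effective: 20 calendar days after 2023/04/24 is 2023/05/14.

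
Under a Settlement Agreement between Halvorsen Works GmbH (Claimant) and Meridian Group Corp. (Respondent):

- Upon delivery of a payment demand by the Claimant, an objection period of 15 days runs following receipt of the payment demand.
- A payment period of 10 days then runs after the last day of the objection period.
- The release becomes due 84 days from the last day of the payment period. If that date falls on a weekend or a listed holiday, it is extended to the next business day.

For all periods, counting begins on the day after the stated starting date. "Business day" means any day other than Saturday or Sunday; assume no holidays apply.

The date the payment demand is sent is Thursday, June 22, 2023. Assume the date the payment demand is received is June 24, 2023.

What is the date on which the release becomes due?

The last day of the objection period: June 24, 2023 + 15 days = July 9, 2023.
Adding 10 calendar days to July 9, 2023 gives July 19, 2023, which is the last day of the payment period.
The date on which the release becomes due: 84 calendar days after July 19, 2023 is October 11, 2023. October 11, 2023 is a Wednesday, so no roll-forward applies.

October 11, 2023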